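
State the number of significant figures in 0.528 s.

3

0.528: leading zeros are not significant.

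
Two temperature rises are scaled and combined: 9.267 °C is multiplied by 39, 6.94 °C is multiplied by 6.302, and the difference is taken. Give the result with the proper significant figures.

3.2 × 10^2 °C

9.267 × 39 = 361.413 → 3.6 × 10^2 °C (2 s.f., last digit at the 10^1 place).
6.94 × 6.302 = 43.73588 → 43.7 °C (3 s.f., last digit at the 10^-1 place).
Difference: 317.67712 °C; keep the coarser place, 10^1.
Result: 3.2 × 10^2 °C.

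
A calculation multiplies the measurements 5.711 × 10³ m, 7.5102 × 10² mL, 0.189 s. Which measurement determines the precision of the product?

5.711 × 10³ m → 4 s.f.; 7.5102 × 10² mL → 5 s.f.; 0.189 s → 3 s.f.
The fewest is 3 significant figures, from 0.189 s.

0.189 s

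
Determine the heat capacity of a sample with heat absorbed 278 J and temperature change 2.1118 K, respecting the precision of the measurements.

1.32 × 10^2 J/K

heat capacity = 278 J ÷ 2.1118 K = 131.641253907… J/K.
278 has 3 significant figures; 2.1118 has 5.
Division/multiplication keeps the fewest: 3 significant figures.
Rounded: 1.32 × 10^2 J/K.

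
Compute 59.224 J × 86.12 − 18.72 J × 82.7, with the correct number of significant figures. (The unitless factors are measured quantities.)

59.224 × 86.12 = 5100.37088 → 5100. J (4 s.f., last digit at the 10^0 place).
18.72 × 82.7 = 1548.144 → 1.55 × 10³ J (3 s.f., last digit at the 10^1 place).
Difference: 3552.22688 J; keep the coarser place, 10^1.
Result: 3.55 × 10³ J.

3.55 × 10³ J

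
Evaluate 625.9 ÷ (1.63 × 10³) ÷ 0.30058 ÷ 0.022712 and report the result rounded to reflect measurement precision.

625.9 ÷ (1.63 × 10³) ÷ 0.30058 ÷ 0.022712 = 56.2473268572…
Multiplication/division keeps the fewest significant figures: 625.9 → 4 s.f., 1.63 × 10³ → 3 s.f., 0.30058 → 5 s.f., 0.022712 → 5 s.f.; limit is 3.
Rounded to 3 significant figures: 56.2.

56.2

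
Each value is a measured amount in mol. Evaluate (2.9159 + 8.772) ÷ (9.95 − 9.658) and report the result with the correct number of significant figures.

40.

2.9159 + 8.772 = 11.6879, limited to 3 d.p. → 5 s.f.; 9.95 − 9.658 = 0.292, limited to 2 d.p. → 2 s.f.
Carrying full precision, 11.6879 ÷ 0.292 = 40.0270547945…; keep min(5, 2) = 2 s.f.
Rounded to 2 significant figures: 40.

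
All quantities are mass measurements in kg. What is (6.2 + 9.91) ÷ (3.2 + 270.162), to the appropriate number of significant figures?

0.0589

6.2 + 9.91 = 16.11, limited to 1 d.p. → 3 s.f.; 3.2 + 270.162 = 273.362, limited to 1 d.p. → 4 s.f.
Carrying full precision, 16.11 ÷ 273.362 = 0.0589328436286…; keep min(3, 4) = 3 s.f.
Rounded to 3 significant figures: 0.0589.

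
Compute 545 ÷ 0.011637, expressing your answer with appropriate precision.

4.68 × 10⁴

545 ÷ 0.011637 = 46833.3762997…
Multiplication/division keeps the fewest significant figures: 545 → 3 s.f., 0.011637 → 5 s.f.; limit is 3.
Rounded to 3 significant figures: 4.68 × 10⁴.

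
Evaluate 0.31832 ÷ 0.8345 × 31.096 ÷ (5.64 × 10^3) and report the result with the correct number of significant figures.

0.00210

0.31832 ÷ 0.8345 × 31.096 ÷ (5.64 × 10^3) = 0.00210311494121…
Multiplication/division keeps the fewest significant figures: 0.31832 → 5 s.f., 0.8345 → 4 s.f., 31.096 → 5 s.f., 5.64 × 10^3 → 3 s.f.; limit is 3.
Rounded to 3 significant figures: 0.00210.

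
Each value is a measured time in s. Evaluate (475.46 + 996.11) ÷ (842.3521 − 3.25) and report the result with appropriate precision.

1.7537

475.46 + 996.11 = 1471.57, limited to 2 d.p. → 6 s.f.; 842.3521 − 3.25 = 839.1021, limited to 2 d.p. → 5 s.f.
Carrying full precision, 1471.57 ÷ 839.1021 = 1.75374367434…; keep min(6, 5) = 5 s.f.
Rounded to 5 significant figures: 1.7537.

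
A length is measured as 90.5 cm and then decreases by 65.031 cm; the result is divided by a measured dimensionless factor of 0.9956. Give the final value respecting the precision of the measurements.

90.5 cm − 65.031 cm = 25.469 cm; the difference is limited to 1 decimal place (3 s.f.).
Carrying full precision, 25.469 ÷ 0.9956 = 25.581558859… cm; 0.9956 has 4 s.f., so the result keeps min(3, 4) = 3 s.f.
Rounded to 3 significant figures: 25.6 cm.

25.6 cm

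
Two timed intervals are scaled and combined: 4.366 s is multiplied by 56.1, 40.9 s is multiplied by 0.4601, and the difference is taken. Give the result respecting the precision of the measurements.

226 s

4.366 × 56.1 = 244.9326 → 245 s (3 s.f., last digit at the 10^0 place).
40.9 × 0.4601 = 18.81809 → 18.8 s (3 s.f., last digit at the 10^-1 place).
Difference: 226.11451 s; keep the coarser place, 10^0.
Result: 226 s.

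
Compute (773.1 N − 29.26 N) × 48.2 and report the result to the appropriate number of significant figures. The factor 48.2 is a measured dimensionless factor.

773.1 N − 29.26 N = 743.84 N; the difference is limited to 1 decimal place (4 s.f.).
Carrying full precision, 743.84 × 48.2 = 35853.088 N; 48.2 has 3 s.f., so the result keeps min(4, 3) = 3 s.f.
Rounded to 3 significant figures: 3.59 × 10^4 N.

3.59 × 10^4 N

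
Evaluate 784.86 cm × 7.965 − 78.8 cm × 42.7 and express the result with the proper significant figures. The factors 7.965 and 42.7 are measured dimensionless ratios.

784.86 × 7.965 = 6251.4099 → 6251 cm (4 s.f., last digit at the 10^0 place).
78.8 × 42.7 = 3364.76 → 3.36 × 10³ cm (3 s.f., last digit at the 10^1 place).
Difference: 2886.6499 cm; keep the coarser place, 10^1.
Result: 2.89 × 10³ cm.

2.89 × 10³ cm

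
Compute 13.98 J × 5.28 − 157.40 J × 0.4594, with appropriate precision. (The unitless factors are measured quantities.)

13.98 × 5.28 = 73.8144 → 73.8 J (3 s.f., last digit at the 10^-1 place).
157.40 × 0.4594 = 72.30956 → 72.31 J (4 s.f., last digit at the 10^-2 place).
Difference: 1.50484 J; keep the coarser place, 10^-1.
Result: 1.5 J.

1.5 J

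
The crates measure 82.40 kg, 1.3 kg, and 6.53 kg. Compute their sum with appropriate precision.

82.40 kg + 1.3 kg + 6.53 kg = 90.23 kg.
Addition/subtraction keeps the fewest decimal places: 82.40 → 2 decimal places, 1.3 → 1 decimal place, 6.53 → 2 decimal places; limit is 1.
Rounded to 1 decimal place: 90.2 kg.

90.2 kg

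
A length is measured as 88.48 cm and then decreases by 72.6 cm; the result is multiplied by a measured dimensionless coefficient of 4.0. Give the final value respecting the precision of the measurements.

64 cm

88.48 cm − 72.6 cm = 15.88 cm; the difference is limited to 1 decimal place (3 s.f.).
Carrying full precision, 15.88 × 4.0 = 63.52 cm; 4.0 has 2 s.f., so the result keeps min(3, 2) = 2 s.f.
Rounded to 2 significant figures: 64 cm.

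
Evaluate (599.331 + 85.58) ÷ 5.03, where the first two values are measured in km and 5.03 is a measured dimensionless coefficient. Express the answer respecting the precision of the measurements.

599.331 km + 85.58 km = 684.911 km; the sum is limited to 2 decimal places (5 s.f.).
Carrying full precision, 684.911 ÷ 5.03 = 136.165208748… km; 5.03 has 3 s.f., so the result keeps min(5, 3) = 3 s.f.
Rounded to 3 significant figures: 136 km.

136 km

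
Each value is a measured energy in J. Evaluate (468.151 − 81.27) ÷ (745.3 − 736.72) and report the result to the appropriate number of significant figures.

468.151 − 81.27 = 386.881, limited to 2 d.p. → 5 s.f.; 745.3 − 736.72 = 8.58, limited to 1 d.p. → 2 s.f.
Carrying full precision, 386.881 ÷ 8.58 = 45.091025641…; keep min(5, 2) = 2 s.f.
Rounded to 2 significant figures: 45.

45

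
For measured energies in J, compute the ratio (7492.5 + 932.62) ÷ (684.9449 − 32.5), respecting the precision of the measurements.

7492.5 + 932.62 = 8425.12, limited to 1 d.p. → 5 s.f.; 684.9449 − 32.5 = 652.4449, limited to 1 d.p. → 4 s.f.
Carrying full precision, 8425.12 ÷ 652.4449 = 12.9131517466…; keep min(5, 4) = 4 s.f.
Rounded to 4 significant figures: 12.91.

12.91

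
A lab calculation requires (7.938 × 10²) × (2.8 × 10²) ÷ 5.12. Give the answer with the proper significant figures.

4.3 × 10⁴

(7.938 × 10²) × (2.8 × 10²) ÷ 5.12 = 43410.9375
Multiplication/division keeps the fewest significant figures: 7.938 × 10² → 4 s.f., 2.8 × 10² → 2 s.f., 5.12 → 3 s.f.; limit is 2.
Rounded to 2 significant figures: 4.3 × 10⁴.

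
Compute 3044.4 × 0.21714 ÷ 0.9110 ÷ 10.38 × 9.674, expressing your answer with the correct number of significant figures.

676.3

3044.4 × 0.21714 ÷ 0.9110 ÷ 10.38 × 9.674 = 676.288339349…
Multiplication/division keeps the fewest significant figures: 3044.4 → 5 s.f., 0.21714 → 5 s.f., 0.9110 → 4 s.f., 10.38 → 4 s.f., 9.674 → 4 s.f.; limit is 4.
Rounded to 4 significant figures: 676.3.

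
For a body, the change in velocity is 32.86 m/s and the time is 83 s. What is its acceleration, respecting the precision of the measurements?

0.40 m/s²

acceleration = 32.86 m/s ÷ 83 s = 0.395903614458… m/s².
32.86 has 4 significant figures; 83 has 2.
Division/multiplication keeps the fewest: 2 significant figures.
Rounded: 0.40 m/s².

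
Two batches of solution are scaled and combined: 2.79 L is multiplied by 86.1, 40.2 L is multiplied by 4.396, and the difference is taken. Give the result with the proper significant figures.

63 L

2.79 × 86.1 = 240.219 → 240. L (3 s.f., last digit at the 10^0 place).
40.2 × 4.396 = 176.7192 → 177 L (3 s.f., last digit at the 10^0 place).
Difference: 63.4998 L; keep the coarser place, 10^0.
Result: 63 L.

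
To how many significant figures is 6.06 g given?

6.06: zeros between nonzero digits are significant.

3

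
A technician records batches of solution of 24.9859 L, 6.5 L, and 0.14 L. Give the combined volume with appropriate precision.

24.9859 L + 6.5 L + 0.14 L = 31.6259 L.
Addition/subtraction keeps the fewest decimal places: 24.9859 → 4 decimal places, 6.5 → 1 decimal place, 0.14 → 2 decimal places; limit is 1.
Rounded to 1 decimal place: 31.6 L.

31.6 L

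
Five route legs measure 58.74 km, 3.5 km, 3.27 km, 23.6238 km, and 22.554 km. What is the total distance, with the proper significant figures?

58.74 km + 3.5 km + 3.27 km + 23.6238 km + 22.554 km = 111.6878 km.
Addition/subtraction keeps the fewest decimal places: 58.74 → 2 decimal places, 3.5 → 1 decimal place, 3.27 → 2 decimal places, 23.6238 → 4 decimal places, 22.554 → 3 decimal places; limit is 1.
Rounded to 1 decimal place: 111.7 km.

111.7 km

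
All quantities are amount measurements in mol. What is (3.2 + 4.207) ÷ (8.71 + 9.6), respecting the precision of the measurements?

0.40

3.2 + 4.207 = 7.407, limited to 1 d.p. → 2 s.f.; 8.71 + 9.6 = 18.31, limited to 1 d.p. → 3 s.f.
Carrying full precision, 7.407 ÷ 18.31 = 0.404533042054…; keep min(2, 3) = 2 s.f.
Rounded to 2 significant figures: 0.40.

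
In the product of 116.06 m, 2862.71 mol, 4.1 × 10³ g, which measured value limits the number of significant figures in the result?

4.1 × 10³ g

116.06 m → 5 s.f.; 2862.71 mol → 6 s.f.; 4.1 × 10³ g → 2 s.f.
The fewest is 2 significant figures, from 4.1 × 10³ g.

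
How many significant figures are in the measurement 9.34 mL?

9.34: every digit is nonzero and significant.

3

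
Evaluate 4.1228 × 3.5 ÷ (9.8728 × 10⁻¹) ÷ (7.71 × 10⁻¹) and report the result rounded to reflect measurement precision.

19

4.1228 × 3.5 ÷ (9.8728 × 10⁻¹) ÷ (7.71 × 10⁻¹) = 18.9568247144…
Multiplication/division keeps the fewest significant figures: 4.1228 → 5 s.f., 3.5 → 2 s.f., 9.8728 × 10⁻¹ → 5 s.f., 7.71 × 10⁻¹ → 3 s.f.; limit is 2.
Rounded to 2 significant figures: 19.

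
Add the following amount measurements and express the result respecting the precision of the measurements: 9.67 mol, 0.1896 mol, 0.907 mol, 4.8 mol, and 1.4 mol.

9.67 mol + 0.1896 mol + 0.907 mol + 4.8 mol + 1.4 mol = 16.9666 mol.
Addition/subtraction keeps the fewest decimal places: 9.67 → 2 decimal places, 0.1896 → 4 decimal places, 0.907 → 3 decimal places, 4.8 → 1 decimal place, 1.4 → 1 decimal place; limit is 1.
Rounded to 1 decimal place: 17.0 mol.

17.0 mol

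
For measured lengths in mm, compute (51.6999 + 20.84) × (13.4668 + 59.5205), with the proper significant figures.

5294 mm²

51.6999 + 20.84 = 72.5399, limited to 2 d.p. → 4 s.f.; 13.4668 + 59.5205 = 72.9873, limited to 4 d.p. → 6 s.f.
Carrying full precision, 72.5399 × 72.9873 = 5294.49144327; keep min(4, 6) = 4 s.f.
Rounded to 4 significant figures: 5294 mm².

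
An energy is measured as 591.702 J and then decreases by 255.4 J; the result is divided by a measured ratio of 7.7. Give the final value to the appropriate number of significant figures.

591.702 J − 255.4 J = 336.302 J; the difference is limited to 1 decimal place (4 s.f.).
Carrying full precision, 336.302 ÷ 7.7 = 43.6755844156… J; 7.7 has 2 s.f., so the result keeps min(4, 2) = 2 s.f.
Rounded to 2 significant figures: 44 J.

44 J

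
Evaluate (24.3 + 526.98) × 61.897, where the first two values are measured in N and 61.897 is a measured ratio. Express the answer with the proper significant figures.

24.3 N + 526.98 N = 551.28 N; the sum is limited to 1 decimal place (4 s.f.).
Carrying full precision, 551.28 × 61.897 = 34122.57816 N; 61.897 has 5 s.f., so the result keeps min(4, 5) = 4 s.f.
Rounded to 4 significant figures: 3.412 × 10^4 N.

3.412 × 10^4 N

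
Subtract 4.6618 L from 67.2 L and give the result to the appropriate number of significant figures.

62.5 L

67.2 L − 4.6618 L = 62.5382 L.
Addition/subtraction keeps the fewest decimal places: 67.2 → 1 decimal place, 4.6618 → 4 decimal places; limit is 1.
Rounded to 1 decimal place: 62.5 L.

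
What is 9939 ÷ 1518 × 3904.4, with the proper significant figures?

2.556 × 10⁴

9939 ÷ 1518 × 3904.4 = 25563.7889328…
Multiplication/division keeps the fewest significant figures: 9939 → 4 s.f., 1518 → 4 s.f., 3904.4 → 5 s.f.; limit is 4.
Rounded to 4 significant figures: 2.556 × 10⁴.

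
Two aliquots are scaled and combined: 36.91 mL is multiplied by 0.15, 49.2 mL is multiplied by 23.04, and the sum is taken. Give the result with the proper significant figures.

36.91 × 0.15 = 5.5365 → 5.5 mL (2 s.f., last digit at the 10^-1 place).
49.2 × 23.04 = 1133.568 → 1.13 × 10^3 mL (3 s.f., last digit at the 10^1 place).
Sum: 1139.1045 mL; keep the coarser place, 10^1.
Result: 1.14 × 10^3 mL.

1.14 × 10^3 mL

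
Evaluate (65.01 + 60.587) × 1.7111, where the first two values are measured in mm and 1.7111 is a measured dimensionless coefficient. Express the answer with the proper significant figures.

65.01 mm + 60.587 mm = 125.597 mm; the sum is limited to 2 decimal places (5 s.f.).
Carrying full precision, 125.597 × 1.7111 = 214.9090267 mm; 1.7111 has 5 s.f., so the result keeps min(5, 5) = 5 s.f.
Rounded to 5 significant figures: 214.91 mm.

214.91 mm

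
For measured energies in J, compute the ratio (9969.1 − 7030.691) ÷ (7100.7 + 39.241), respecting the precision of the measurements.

9969.1 − 7030.691 = 2938.409, limited to 1 d.p. → 5 s.f.; 7100.7 + 39.241 = 7139.941, limited to 1 d.p. → 5 s.f.
Carrying full precision, 2938.409 ÷ 7139.941 = 0.411545277475…; keep min(5, 5) = 5 s.f.
Rounded to 5 significant figures: 0.41155.

0.41155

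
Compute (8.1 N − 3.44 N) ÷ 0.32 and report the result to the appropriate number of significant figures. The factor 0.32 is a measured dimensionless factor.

8.1 N − 3.44 N = 4.66 N; the difference is limited to 1 decimal place (2 s.f.).
Carrying full precision, 4.66 ÷ 0.32 = 14.5625 N; 0.32 has 2 s.f., so the result keeps min(2, 2) = 2 s.f.
Rounded to 2 significant figures: 15 N.

15 N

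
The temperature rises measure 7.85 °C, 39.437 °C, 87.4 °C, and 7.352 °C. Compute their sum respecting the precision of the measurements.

7.85 °C + 39.437 °C + 87.4 °C + 7.352 °C = 142.039 °C.
Addition/subtraction keeps the fewest decimal places: 7.85 → 2 decimal places, 39.437 → 3 decimal places, 87.4 → 1 decimal place, 7.352 → 3 decimal places; limit is 1.
Rounded to 1 decimal place: 142.0 °C.

142.0 °C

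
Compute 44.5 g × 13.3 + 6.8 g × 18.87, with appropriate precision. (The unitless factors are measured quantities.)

44.5 × 13.3 = 591.85 → 592 g (3 s.f., last digit at the 10^0 place).
6.8 × 18.87 = 128.316 → 1.3 × 10² g (2 s.f., last digit at the 10^1 place).
Sum: 720.166 g; keep the coarser place, 10^1.
Result: 7.2 × 10² g.

7.2 × 10² g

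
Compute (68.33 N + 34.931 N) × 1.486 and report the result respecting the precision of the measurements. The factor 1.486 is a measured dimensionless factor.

68.33 N + 34.931 N = 103.261 N; the sum is limited to 2 decimal places (5 s.f.).
Carrying full precision, 103.261 × 1.486 = 153.445846 N; 1.486 has 4 s.f., so the result keeps min(5, 4) = 4 s.f.
Rounded to 4 significant figures: 153.4 N.

153.4 N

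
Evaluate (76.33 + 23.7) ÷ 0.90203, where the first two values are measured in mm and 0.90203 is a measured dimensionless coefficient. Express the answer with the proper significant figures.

110.9 mm

76.33 mm + 23.7 mm = 100.03 mm; the sum is limited to 1 decimal place (4 s.f.).
Carrying full precision, 100.03 ÷ 0.90203 = 110.894316154… mm; 0.90203 has 5 s.f., so the result keeps min(4, 5) = 4 s.f.
Rounded to 4 significant figures: 110.9 mm.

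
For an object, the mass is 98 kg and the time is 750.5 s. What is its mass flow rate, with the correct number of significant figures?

0.13 kg/s

mass flow rate = 98 kg ÷ 750.5 s = 0.130579613591… kg/s.
98 has 2 significant figures; 750.5 has 4.
Division/multiplication keeps the fewest: 2 significant figures.
Rounded: 0.13 kg/s.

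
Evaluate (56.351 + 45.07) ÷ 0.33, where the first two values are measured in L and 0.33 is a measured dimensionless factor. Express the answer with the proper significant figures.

56.351 L + 45.07 L = 101.421 L; the sum is limited to 2 decimal places (5 s.f.).
Carrying full precision, 101.421 ÷ 0.33 = 307.336363636… L; 0.33 has 2 s.f., so the result keeps min(5, 2) = 2 s.f.
Rounded to 2 significant figures: 3.1 × 10² L.

3.1 × 10² L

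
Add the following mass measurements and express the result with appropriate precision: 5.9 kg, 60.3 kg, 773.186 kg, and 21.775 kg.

861.2 kg

5.9 kg + 60.3 kg + 773.186 kg + 21.775 kg = 861.161 kg.
Addition/subtraction keeps the fewest decimal places: 5.9 → 1 decimal place, 60.3 → 1 decimal place, 773.186 → 3 decimal places, 21.775 → 3 decimal places; limit is 1.
Rounded to 1 decimal place: 861.2 kg.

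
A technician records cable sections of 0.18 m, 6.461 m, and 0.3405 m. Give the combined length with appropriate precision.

0.18 m + 6.461 m + 0.3405 m = 6.9815 m.
Addition/subtraction keeps the fewest decimal places: 0.18 → 2 decimal places, 6.461 → 3 decimal places, 0.3405 → 4 decimal places; limit is 2.
Rounded to 2 decimal places: 6.98 m.

6.98 m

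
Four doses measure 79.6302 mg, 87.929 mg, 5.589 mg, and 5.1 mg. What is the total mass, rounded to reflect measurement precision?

178.2 mg

79.6302 mg + 87.929 mg + 5.589 mg + 5.1 mg = 178.2482 mg.
Addition/subtraction keeps the fewest decimal places: 79.6302 → 4 decimal places, 87.929 → 3 decimal places, 5.589 → 3 decimal places, 5.1 → 1 decimal place; limit is 1.
Rounded to 1 decimal place: 178.2 mg.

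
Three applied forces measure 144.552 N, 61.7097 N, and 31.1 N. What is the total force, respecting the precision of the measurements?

144.552 N + 61.7097 N + 31.1 N = 237.3617 N.
Addition/subtraction keeps the fewest decimal places: 144.552 → 3 decimal places, 61.7097 → 4 decimal places, 31.1 → 1 decimal place; limit is 1.
Rounded to 1 decimal place: 237.4 N.

237.4 N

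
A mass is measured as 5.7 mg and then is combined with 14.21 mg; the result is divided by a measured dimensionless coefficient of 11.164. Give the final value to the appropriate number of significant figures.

5.7 mg + 14.21 mg = 19.91 mg; the sum is limited to 1 decimal place (3 s.f.).
Carrying full precision, 19.91 ÷ 11.164 = 1.78341096381… mg; 11.164 has 5 s.f., so the result keeps min(3, 5) = 3 s.f.
Rounded to 3 significant figures: 1.78 mg.

1.78 mg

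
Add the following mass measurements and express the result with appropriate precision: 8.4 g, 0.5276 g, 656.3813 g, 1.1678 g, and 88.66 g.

8.4 g + 0.5276 g + 656.3813 g + 1.1678 g + 88.66 g = 755.1367 g.
Addition/subtraction keeps the fewest decimal places: 8.4 → 1 decimal place, 0.5276 → 4 decimal places, 656.3813 → 4 decimal places, 1.1678 → 4 decimal places, 88.66 → 2 decimal places; limit is 1.
Rounded to 1 decimal place: 755.1 g.

755.1 g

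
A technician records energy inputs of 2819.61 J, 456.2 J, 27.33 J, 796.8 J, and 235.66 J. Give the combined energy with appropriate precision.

4335.6 J

2819.61 J + 456.2 J + 27.33 J + 796.8 J + 235.66 J = 4335.60 J.
Addition/subtraction keeps the fewest decimal places: 2819.61 → 2 decimal places, 456.2 → 1 decimal place, 27.33 → 2 decimal places, 796.8 → 1 decimal place, 235.66 → 2 decimal places; limit is 1.
Rounded to 1 decimal place: 4335.6 J.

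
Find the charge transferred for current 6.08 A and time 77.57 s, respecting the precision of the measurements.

472 C

charge transferred = 6.08 A × 77.57 s = 471.6256 C.
6.08 has 3 significant figures; 77.57 has 4.
Division/multiplication keeps the fewest: 3 significant figures.
Rounded: 472 C.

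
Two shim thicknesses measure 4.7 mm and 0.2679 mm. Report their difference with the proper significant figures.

4.4 mm

4.7 mm − 0.2679 mm = 4.4321 mm.
Addition/subtraction keeps the fewest decimal places: 4.7 → 1 decimal place, 0.2679 → 4 decimal places; limit is 1.
Rounded to 1 decimal place: 4.4 mm.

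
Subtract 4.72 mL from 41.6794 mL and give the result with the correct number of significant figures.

36.96 mL

41.6794 mL − 4.72 mL = 36.9594 mL.
Addition/subtraction keeps the fewest decimal places: 41.6794 → 4 decimal places, 4.72 → 2 decimal places; limit is 2.
Rounded to 2 decimal places: 36.96 mL.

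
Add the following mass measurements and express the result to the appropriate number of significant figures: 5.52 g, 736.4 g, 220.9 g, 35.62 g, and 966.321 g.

5.52 g + 736.4 g + 220.9 g + 35.62 g + 966.321 g = 1964.761 g.
Addition/subtraction keeps the fewest decimal places: 5.52 → 2 decimal places, 736.4 → 1 decimal place, 220.9 → 1 decimal place, 35.62 → 2 decimal places, 966.321 → 3 decimal places; limit is 1.
Rounded to 1 decimal place: 1.9648 × 10^3 g.

1.9648 × 10^3 g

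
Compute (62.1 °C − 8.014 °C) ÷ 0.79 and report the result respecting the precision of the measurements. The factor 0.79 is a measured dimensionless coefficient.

68 °C

62.1 °C − 8.014 °C = 54.086 °C; the difference is limited to 1 decimal place (3 s.f.).
Carrying full precision, 54.086 ÷ 0.79 = 68.4632911392… °C; 0.79 has 2 s.f., so the result keeps min(3, 2) = 2 s.f.
Rounded to 2 significant figures: 68 °C.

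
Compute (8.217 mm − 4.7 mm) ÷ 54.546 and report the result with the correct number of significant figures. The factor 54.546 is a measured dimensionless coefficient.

0.064 mm

8.217 mm − 4.7 mm = 3.517 mm; the difference is limited to 1 decimal place (2 s.f.).
Carrying full precision, 3.517 ÷ 54.546 = 0.0644776885564… mm; 54.546 has 5 s.f., so the result keeps min(2, 5) = 2 s.f.
Rounded to 2 significant figures: 0.064 mm.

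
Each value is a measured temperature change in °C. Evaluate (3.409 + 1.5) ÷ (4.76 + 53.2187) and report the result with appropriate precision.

0.085

3.409 + 1.5 = 4.909, limited to 1 d.p. → 2 s.f.; 4.76 + 53.2187 = 57.9787, limited to 2 d.p. → 4 s.f.
Carrying full precision, 4.909 ÷ 57.9787 = 0.084669025004…; keep min(2, 4) = 2 s.f.
Rounded to 2 significant figures: 0.085.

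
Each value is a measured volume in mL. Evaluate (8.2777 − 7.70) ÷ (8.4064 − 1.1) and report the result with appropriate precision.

0.079

8.2777 − 7.70 = 0.5777, limited to 2 d.p. → 2 s.f.; 8.4064 − 1.1 = 7.3064, limited to 1 d.p. → 2 s.f.
Carrying full precision, 0.5777 ÷ 7.3064 = 0.0790676667032…; keep min(2, 2) = 2 s.f.
Rounded to 2 significant figures: 0.079.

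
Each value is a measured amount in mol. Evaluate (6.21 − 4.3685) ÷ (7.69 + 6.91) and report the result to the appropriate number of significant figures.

1.26 × 10^-1

6.21 − 4.3685 = 1.8415, limited to 2 d.p. → 3 s.f.; 7.69 + 6.91 = 14.60, limited to 2 d.p. → 4 s.f.
Carrying full precision, 1.8415 ÷ 14.60 = 0.126130136986…; keep min(3, 4) = 3 s.f.
Rounded to 3 significant figures: 1.26 × 10^-1.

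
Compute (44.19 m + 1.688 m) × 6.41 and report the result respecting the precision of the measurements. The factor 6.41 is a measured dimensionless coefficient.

44.19 m + 1.688 m = 45.878 m; the sum is limited to 2 decimal places (4 s.f.).
Carrying full precision, 45.878 × 6.41 = 294.07798 m; 6.41 has 3 s.f., so the result keeps min(4, 3) = 3 s.f.
Rounded to 3 significant figures: 294 m.

294 m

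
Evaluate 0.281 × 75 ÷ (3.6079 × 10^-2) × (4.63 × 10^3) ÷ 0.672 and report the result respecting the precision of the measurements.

4.0 × 10^6

0.281 × 75 ÷ (3.6079 × 10^-2) × (4.63 × 10^3) ÷ 0.672 = 4024619.33733…
Multiplication/division keeps the fewest significant figures: 0.281 → 3 s.f., 75 → 2 s.f., 3.6079 × 10^-2 → 5 s.f., 4.63 × 10^3 → 3 s.f., 0.672 → 3 s.f.; limit is 2.
Rounded to 2 significant figures: 4.0 × 10^6.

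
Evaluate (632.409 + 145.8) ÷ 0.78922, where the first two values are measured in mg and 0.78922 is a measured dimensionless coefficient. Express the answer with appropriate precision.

632.409 mg + 145.8 mg = 778.209 mg; the sum is limited to 1 decimal place (4 s.f.).
Carrying full precision, 778.209 ÷ 0.78922 = 986.048250171… mg; 0.78922 has 5 s.f., so the result keeps min(4, 5) = 4 s.f.
Rounded to 4 significant figures: 986.0 mg.

986.0 mg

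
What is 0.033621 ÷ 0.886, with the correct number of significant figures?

0.0379

0.033621 ÷ 0.886 = 0.0379469525959…
Multiplication/division keeps the fewest significant figures: 0.033621 → 5 s.f., 0.886 → 3 s.f.; limit is 3.
Rounded to 3 significant figures: 0.0379.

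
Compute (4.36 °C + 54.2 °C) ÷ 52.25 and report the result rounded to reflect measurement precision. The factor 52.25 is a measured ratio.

4.36 °C + 54.2 °C = 58.56 °C; the sum is limited to 1 decimal place (3 s.f.).
Carrying full precision, 58.56 ÷ 52.25 = 1.12076555024… °C; 52.25 has 4 s.f., so the result keeps min(3, 4) = 3 s.f.
Rounded to 3 significant figures: 1.12 °C.

1.12 °C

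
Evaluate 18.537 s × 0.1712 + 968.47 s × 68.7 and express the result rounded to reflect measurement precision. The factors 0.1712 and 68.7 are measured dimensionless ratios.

18.537 × 0.1712 = 3.1735344 → 3.174 s (4 s.f., last digit at the 10^-3 place).
968.47 × 68.7 = 66533.889 → 6.65 × 10^4 s (3 s.f., last digit at the 10^2 place).
Sum: 66537.0625344 s; keep the coarser place, 10^2.
Result: 6.65 × 10^4 s.

6.65 × 10^4 s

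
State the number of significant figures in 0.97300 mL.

0.97300: leading zeros are not significant; trailing zeros after a decimal point are significant.

5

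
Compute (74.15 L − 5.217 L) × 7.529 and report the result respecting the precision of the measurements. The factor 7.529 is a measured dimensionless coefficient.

519.0 L

74.15 L − 5.217 L = 68.933 L; the difference is limited to 2 decimal places (4 s.f.).
Carrying full precision, 68.933 × 7.529 = 518.996557 L; 7.529 has 4 s.f., so the result keeps min(4, 4) = 4 s.f.
Rounded to 4 significant figures: 519.0 L.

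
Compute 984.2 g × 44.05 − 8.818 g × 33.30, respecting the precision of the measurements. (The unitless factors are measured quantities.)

4.306 × 10^4 g

984.2 × 44.05 = 43354.01 → 4.335 × 10^4 g (4 s.f., last digit at the 10^1 place).
8.818 × 33.30 = 293.6394 → 293.6 g (4 s.f., last digit at the 10^-1 place).
Difference: 43060.3706 g; keep the coarser place, 10^1.
Result: 4.306 × 10^4 g.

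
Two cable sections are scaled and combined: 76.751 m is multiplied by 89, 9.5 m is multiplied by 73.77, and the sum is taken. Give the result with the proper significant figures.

76.751 × 89 = 6830.839 → 6.8 × 10³ m (2 s.f., last digit at the 10^2 place).
9.5 × 73.77 = 700.815 → 7.0 × 10² m (2 s.f., last digit at the 10^1 place).
Sum: 7531.654 m; keep the coarser place, 10^2.
Result: 7.5 × 10³ m.

7.5 × 10³ m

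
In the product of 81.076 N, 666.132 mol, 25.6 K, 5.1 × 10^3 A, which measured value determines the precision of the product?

81.076 N → 5 s.f.; 666.132 mol → 6 s.f.; 25.6 K → 3 s.f.; 5.1 × 10^3 A → 2 s.f.
The fewest is 2 significant figures, from 5.1 × 10^3 A.

5.1 × 10^3 A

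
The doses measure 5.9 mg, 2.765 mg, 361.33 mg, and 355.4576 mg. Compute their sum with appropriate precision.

5.9 mg + 2.765 mg + 361.33 mg + 355.4576 mg = 725.4526 mg.
Addition/subtraction keeps the fewest decimal places: 5.9 → 1 decimal place, 2.765 → 3 decimal places, 361.33 → 2 decimal places, 355.4576 → 4 decimal places; limit is 1.
Rounded to 1 decimal place: 725.5 mg.

725.5 mg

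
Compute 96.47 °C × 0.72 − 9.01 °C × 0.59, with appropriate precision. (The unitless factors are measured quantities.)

64 °C

96.47 × 0.72 = 69.4584 → 69 °C (2 s.f., last digit at the 10^0 place).
9.01 × 0.59 = 5.3159 → 5.3 °C (2 s.f., last digit at the 10^-1 place).
Difference: 64.1425 °C; keep the coarser place, 10^0.
Result: 64 °C.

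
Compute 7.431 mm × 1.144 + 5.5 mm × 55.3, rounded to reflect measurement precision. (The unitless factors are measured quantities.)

7.431 × 1.144 = 8.501064 → 8.501 mm (4 s.f., last digit at the 10^-3 place).
5.5 × 55.3 = 304.15 → 3.0 × 10^2 mm (2 s.f., last digit at the 10^1 place).
Sum: 312.651064 mm; keep the coarser place, 10^1.
Result: 3.1 × 10^2 mm.

3.1 × 10^2 mm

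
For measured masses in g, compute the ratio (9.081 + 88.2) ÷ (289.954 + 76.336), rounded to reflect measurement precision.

0.266

9.081 + 88.2 = 97.281, limited to 1 d.p. → 3 s.f.; 289.954 + 76.336 = 366.290, limited to 3 d.p. → 6 s.f.
Carrying full precision, 97.281 ÷ 366.290 = 0.265584646045…; keep min(3, 6) = 3 s.f.
Rounded to 3 significant figures: 0.266.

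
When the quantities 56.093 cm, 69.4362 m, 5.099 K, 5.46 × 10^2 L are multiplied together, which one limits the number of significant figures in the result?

56.093 cm → 5 s.f.; 69.4362 m → 6 s.f.; 5.099 K → 4 s.f.; 5.46 × 10^2 L → 3 s.f.
The fewest is 3 significant figures, from 5.46 × 10^2 L.

5.46 × 10^2 L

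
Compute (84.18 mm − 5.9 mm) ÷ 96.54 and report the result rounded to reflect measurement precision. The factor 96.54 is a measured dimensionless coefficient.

84.18 mm − 5.9 mm = 78.28 mm; the difference is limited to 1 decimal place (3 s.f.).
Carrying full precision, 78.28 ÷ 96.54 = 0.810855603895… mm; 96.54 has 4 s.f., so the result keeps min(3, 4) = 3 s.f.
Rounded to 3 significant figures: 0.811 mm.

0.811 mm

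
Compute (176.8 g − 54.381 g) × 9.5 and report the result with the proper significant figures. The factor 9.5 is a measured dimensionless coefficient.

176.8 g − 54.381 g = 122.419 g; the difference is limited to 1 decimal place (4 s.f.).
Carrying full precision, 122.419 × 9.5 = 1162.9805 g; 9.5 has 2 s.f., so the result keeps min(4, 2) = 2 s.f.
Rounded to 2 significant figures: 1.2 × 10^3 g.

1.2 × 10^3 g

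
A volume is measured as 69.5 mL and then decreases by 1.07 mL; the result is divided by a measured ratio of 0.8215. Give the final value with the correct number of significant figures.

69.5 mL − 1.07 mL = 68.43 mL; the difference is limited to 1 decimal place (3 s.f.).
Carrying full precision, 68.43 ÷ 0.8215 = 83.2988435788… mL; 0.8215 has 4 s.f., so the result keeps min(3, 4) = 3 s.f.
Rounded to 3 significant figures: 83.3 mL.

83.3 mL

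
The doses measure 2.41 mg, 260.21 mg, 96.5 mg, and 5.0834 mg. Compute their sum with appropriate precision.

2.41 mg + 260.21 mg + 96.5 mg + 5.0834 mg = 364.2034 mg.
Addition/subtraction keeps the fewest decimal places: 2.41 → 2 decimal places, 260.21 → 2 decimal places, 96.5 → 1 decimal place, 5.0834 → 4 decimal places; limit is 1.
Rounded to 1 decimal place: 3.642 × 10^2 mg.

3.642 × 10^2 mg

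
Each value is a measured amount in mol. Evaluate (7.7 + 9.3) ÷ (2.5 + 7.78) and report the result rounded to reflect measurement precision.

7.7 + 9.3 = 17.0, limited to 1 d.p. → 3 s.f.; 2.5 + 7.78 = 10.28, limited to 1 d.p. → 3 s.f.
Carrying full precision, 17.0 ÷ 10.28 = 1.65369649805…; keep min(3, 3) = 3 s.f.
Rounded to 3 significant figures: 1.65.

1.65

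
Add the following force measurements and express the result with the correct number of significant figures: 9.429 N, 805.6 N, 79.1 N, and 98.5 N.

992.6 N

9.429 N + 805.6 N + 79.1 N + 98.5 N = 992.629 N.
Addition/subtraction keeps the fewest decimal places: 9.429 → 3 decimal places, 805.6 → 1 decimal place, 79.1 → 1 decimal place, 98.5 → 1 decimal place; limit is 1.
Rounded to 1 decimal place: 992.6 N.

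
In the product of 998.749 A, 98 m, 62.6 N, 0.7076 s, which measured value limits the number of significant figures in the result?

998.749 A → 6 s.f.; 98 m → 2 s.f.; 62.6 N → 3 s.f.; 0.7076 s → 4 s.f.
The fewest is 2 significant figures, from 98 m.

98 m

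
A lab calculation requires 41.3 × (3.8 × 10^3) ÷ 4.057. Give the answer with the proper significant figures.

41.3 × (3.8 × 10^3) ÷ 4.057 = 38683.7564703…
Multiplication/division keeps the fewest significant figures: 41.3 → 3 s.f., 3.8 × 10^3 → 2 s.f., 4.057 → 4 s.f.; limit is 2.
Rounded to 2 significant figures: 3.9 × 10^4.

3.9 × 10^4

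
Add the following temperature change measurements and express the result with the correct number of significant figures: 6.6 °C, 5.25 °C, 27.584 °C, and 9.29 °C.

6.6 °C + 5.25 °C + 27.584 °C + 9.29 °C = 48.724 °C.
Addition/subtraction keeps the fewest decimal places: 6.6 → 1 decimal place, 5.25 → 2 decimal places, 27.584 → 3 decimal places, 9.29 → 2 decimal places; limit is 1.
Rounded to 1 decimal place: 48.7 °C.

48.7 °C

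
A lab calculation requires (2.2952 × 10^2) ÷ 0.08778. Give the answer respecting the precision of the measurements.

2.615 × 10^3

(2.2952 × 10^2) ÷ 0.08778 = 2614.71861472…
Multiplication/division keeps the fewest significant figures: 2.2952 × 10^2 → 5 s.f., 0.08778 → 4 s.f.; limit is 4.
Rounded to 4 significant figures: 2.615 × 10^3.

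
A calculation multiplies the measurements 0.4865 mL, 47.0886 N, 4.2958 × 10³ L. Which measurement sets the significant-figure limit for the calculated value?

0.4865 mL → 4 s.f.; 47.0886 N → 6 s.f.; 4.2958 × 10³ L → 5 s.f.
The fewest is 4 significant figures, from 0.4865 mL.

0.4865 mL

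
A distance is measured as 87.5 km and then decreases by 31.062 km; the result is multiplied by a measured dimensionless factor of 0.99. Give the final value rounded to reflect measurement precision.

87.5 km − 31.062 km = 56.438 km; the difference is limited to 1 decimal place (3 s.f.).
Carrying full precision, 56.438 × 0.99 = 55.87362 km; 0.99 has 2 s.f., so the result keeps min(3, 2) = 2 s.f.
Rounded to 2 significant figures: 56 km.

56 km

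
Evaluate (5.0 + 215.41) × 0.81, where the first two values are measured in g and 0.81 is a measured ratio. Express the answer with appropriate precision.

5.0 g + 215.41 g = 220.41 g; the sum is limited to 1 decimal place (4 s.f.).
Carrying full precision, 220.41 × 0.81 = 178.5321 g; 0.81 has 2 s.f., so the result keeps min(4, 2) = 2 s.f.
Rounded to 2 significant figures: 1.8 × 10^2 g.

1.8 × 10^2 g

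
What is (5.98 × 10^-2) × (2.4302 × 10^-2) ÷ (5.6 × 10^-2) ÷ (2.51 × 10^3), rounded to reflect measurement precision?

(5.98 × 10^-2) × (2.4302 × 10^-2) ÷ (5.6 × 10^-2) ÷ (2.51 × 10^3) = 0.0000103390694365…
Multiplication/division keeps the fewest significant figures: 5.98 × 10^-2 → 3 s.f., 2.4302 × 10^-2 → 5 s.f., 5.6 × 10^-2 → 2 s.f., 2.51 × 10^3 → 3 s.f.; limit is 2.
Rounded to 2 significant figures: 1.0 × 10^-5.

1.0 × 10^-5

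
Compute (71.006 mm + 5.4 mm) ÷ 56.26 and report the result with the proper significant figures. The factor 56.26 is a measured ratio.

71.006 mm + 5.4 mm = 76.406 mm; the sum is limited to 1 decimal place (3 s.f.).
Carrying full precision, 76.406 ÷ 56.26 = 1.35808745112… mm; 56.26 has 4 s.f., so the result keeps min(3, 4) = 3 s.f.
Rounded to 3 significant figures: 1.36 mm.

1.36 mm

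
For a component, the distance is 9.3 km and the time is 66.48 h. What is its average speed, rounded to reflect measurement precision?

average speed = 9.3 km ÷ 66.48 h = 0.139891696751… km/h.
9.3 has 2 significant figures; 66.48 has 4.
Division/multiplication keeps the fewest: 2 significant figures.
Rounded: 0.14 km/h.

0.14 km/h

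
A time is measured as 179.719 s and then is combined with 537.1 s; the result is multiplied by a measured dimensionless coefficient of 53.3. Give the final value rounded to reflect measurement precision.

3.82 × 10^4 s

179.719 s + 537.1 s = 716.819 s; the sum is limited to 1 decimal place (4 s.f.).
Carrying full precision, 716.819 × 53.3 = 38206.4527 s; 53.3 has 3 s.f., so the result keeps min(4, 3) = 3 s.f.
Rounded to 3 significant figures: 3.82 × 10^4 s.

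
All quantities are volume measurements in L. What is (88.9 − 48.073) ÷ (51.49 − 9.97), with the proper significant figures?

0.983

88.9 − 48.073 = 40.827, limited to 1 d.p. → 3 s.f.; 51.49 − 9.97 = 41.52, limited to 2 d.p. → 4 s.f.
Carrying full precision, 40.827 ÷ 41.52 = 0.983309248555…; keep min(3, 4) = 3 s.f.
Rounded to 3 significant figures: 0.983.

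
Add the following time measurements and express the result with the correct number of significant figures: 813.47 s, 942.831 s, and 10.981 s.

1767.28 s

813.47 s + 942.831 s + 10.981 s = 1767.282 s.
Addition/subtraction keeps the fewest decimal places: 813.47 → 2 decimal places, 942.831 → 3 decimal places, 10.981 → 3 decimal places; limit is 2.
Rounded to 2 decimal places: 1767.28 s.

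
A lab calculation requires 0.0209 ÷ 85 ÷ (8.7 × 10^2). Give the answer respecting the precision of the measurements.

0.0209 ÷ 85 ÷ (8.7 × 10^2) = 2.82623394185 × 10^-7…
Multiplication/division keeps the fewest significant figures: 0.0209 → 3 s.f., 85 → 2 s.f., 8.7 × 10^2 → 2 s.f.; limit is 2.
Rounded to 2 significant figures: 2.8 × 10^-7.

2.8 × 10^-7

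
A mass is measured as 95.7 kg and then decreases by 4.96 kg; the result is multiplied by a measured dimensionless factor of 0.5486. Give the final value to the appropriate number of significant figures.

49.8 kg

95.7 kg − 4.96 kg = 90.74 kg; the difference is limited to 1 decimal place (3 s.f.).
Carrying full precision, 90.74 × 0.5486 = 49.779964 kg; 0.5486 has 4 s.f., so the result keeps min(3, 4) = 3 s.f.
Rounded to 3 significant figures: 49.8 kg.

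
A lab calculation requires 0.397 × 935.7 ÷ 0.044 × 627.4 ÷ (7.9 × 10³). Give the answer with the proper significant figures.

6.7 × 10²

0.397 × 935.7 ÷ 0.044 × 627.4 ÷ (7.9 × 10³) = 670.489348274…
Multiplication/division keeps the fewest significant figures: 0.397 → 3 s.f., 935.7 → 4 s.f., 0.044 → 2 s.f., 627.4 → 4 s.f., 7.9 × 10³ → 2 s.f.; limit is 2.
Rounded to 2 significant figures: 6.7 × 10².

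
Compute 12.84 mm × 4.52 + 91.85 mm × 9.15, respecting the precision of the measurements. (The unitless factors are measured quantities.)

12.84 × 4.52 = 58.0368 → 58.0 mm (3 s.f., last digit at the 10^-1 place).
91.85 × 9.15 = 840.4275 → 8.40 × 10² mm (3 s.f., last digit at the 10^0 place).
Sum: 898.4643 mm; keep the coarser place, 10^0.
Result: 898 mm.

898 mm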